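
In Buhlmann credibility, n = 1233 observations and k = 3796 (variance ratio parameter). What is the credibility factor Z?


Z = n / (n + k)
= 1233 / (1233 + 3796)
= 1233 / 5029
= 0.2452


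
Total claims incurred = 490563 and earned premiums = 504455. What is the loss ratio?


Loss ratio = claims / premiums
= 490563 / 504455
= 0.9725


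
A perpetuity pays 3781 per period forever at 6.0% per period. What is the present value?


PV = PMT / i
= 3781 / 0.06
= 63016.6667


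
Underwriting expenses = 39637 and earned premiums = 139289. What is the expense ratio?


Expense ratio = expenses / premiums
= 39637 / 139289
= 0.2846


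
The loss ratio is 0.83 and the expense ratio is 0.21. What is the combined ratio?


Combined ratio = loss ratio + expense ratio
= 0.83 + 0.21
= 1.04


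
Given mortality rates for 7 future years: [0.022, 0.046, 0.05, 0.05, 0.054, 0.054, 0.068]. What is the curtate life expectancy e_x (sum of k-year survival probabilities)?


e_x = sum_{k=1}^{n} k_p_x
k_p_x values:
  1_p_x = 0.978
  2_p_x = 0.933012
  3_p_x = 0.886361
  4_p_x = 0.842043
  5_p_x = 0.796573
  6_p_x = 0.753558
  7_p_x = 0.702316
e_x = 5.8919


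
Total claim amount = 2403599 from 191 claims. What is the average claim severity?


severity = total / number
= 2403599 / 191
= 12584.288


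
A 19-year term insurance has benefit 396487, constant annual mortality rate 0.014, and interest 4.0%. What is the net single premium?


NSP = benefit * sum_{k=0}^{n-1} k_p_x * q * v^(k+1)
With constant q=0.014, v=0.961538
Sum = 0.165122
NSP = 396487 * 0.165122
= 65468.6694


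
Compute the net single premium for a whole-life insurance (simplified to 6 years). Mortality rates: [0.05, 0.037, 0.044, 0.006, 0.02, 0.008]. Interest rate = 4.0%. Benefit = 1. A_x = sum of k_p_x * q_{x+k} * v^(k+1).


v = 0.961538
Year 0: k_p_x=1.0, q=0.05, term=0.048077
Year 1: k_p_x=0.95, q=0.037, term=0.032498
Year 2: k_p_x=0.91485, q=0.044, term=0.035785
Year 3: k_p_x=0.874597, q=0.006, term=0.004486
Year 4: k_p_x=0.869349, q=0.02, term=0.014291
Year 5: k_p_x=0.851962, q=0.008, term=0.005387
A_x = 0.1405


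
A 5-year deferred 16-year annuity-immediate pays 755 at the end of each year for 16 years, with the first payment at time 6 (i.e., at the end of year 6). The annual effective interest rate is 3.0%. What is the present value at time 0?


PV at time 5 of the 16-year annuity-immediate:
a_n = 755 * (1-(1+0.03)^(-16))/0.03 = 9483.632
Discount back 5 years to time 0:
PV = 9483.632 * (1+0.03)^(-5)
= 9483.632 * 0.862609
= 8180.6643


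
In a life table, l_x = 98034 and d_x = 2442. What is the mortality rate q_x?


q_x = d_x / l_x
= 2442 / 98034
= 0.0249


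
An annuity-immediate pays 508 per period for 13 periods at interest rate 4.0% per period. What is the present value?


PV = PMT * (1 - (1+i)^(-n)) / i
= 508 * (1 - (1+0.04)^(-13)) / 0.04
= 508 * (1 - 0.600574) / 0.04
= 508 * 9.985648
= 5072.7091


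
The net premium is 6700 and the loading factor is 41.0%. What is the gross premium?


Gross = net * (1 + loading)
= 6700 * (1 + 0.41)
= 6700 * 1.41
= 9447.0


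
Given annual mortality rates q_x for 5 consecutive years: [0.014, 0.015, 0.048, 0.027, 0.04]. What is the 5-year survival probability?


p_k = 1 - q_k for each year
Survival = product of (1 - q_k)
= 0.986 * 0.985 * 0.952 * 0.973 * 0.96
= 0.8636


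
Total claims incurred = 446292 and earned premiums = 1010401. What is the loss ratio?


Loss ratio = claims / premiums
= 446292 / 1010401
= 0.4417


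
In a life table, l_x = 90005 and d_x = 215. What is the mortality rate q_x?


q_x = d_x / l_x
= 215 / 90005
= 0.0024


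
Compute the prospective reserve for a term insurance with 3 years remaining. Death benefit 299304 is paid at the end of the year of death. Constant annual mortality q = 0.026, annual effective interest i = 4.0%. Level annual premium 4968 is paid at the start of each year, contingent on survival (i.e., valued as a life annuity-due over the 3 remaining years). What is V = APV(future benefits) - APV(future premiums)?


v = 1/(1+i) = 0.961538
APV(future benefits) per unit = sum_{k=0}^{2} k_p_x * q * v^(k+1) = 0.070341
APV(future benefits) = 299304 * 0.070341 = 21053.3633
Life annuity-due factor ä_{x:3} = sum_{k=0}^{2} k_p_x * v^k = 2.813643
APV(future premiums) = 4968 * 2.813643 = 13978.1772
V = 21053.3633 - 13978.1772
= 7075.1861


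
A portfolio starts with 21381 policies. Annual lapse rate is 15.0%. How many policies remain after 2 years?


remaining = initial * (1 - lapse)^years
= 21381 * (1 - 0.15)^2
= 21381 * 0.7225
= 15447.7725


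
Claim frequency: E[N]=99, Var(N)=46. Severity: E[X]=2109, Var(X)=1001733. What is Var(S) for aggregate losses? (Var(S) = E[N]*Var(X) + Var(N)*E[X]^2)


Var(S) = E[N]*Var(X) + Var(N)*E[X]^2
= 99*1001733 + 46*2109^2
= 99171567 + 204602526
= 3.0377e+08


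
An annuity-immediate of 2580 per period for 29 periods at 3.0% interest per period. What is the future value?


FV = PMT * ((1+i)^n - 1) / i
= 2580 * ((1.03)^29 - 1) / 0.03
= 2580 * (2.356566 - 1) / 0.03
= 116664.6335


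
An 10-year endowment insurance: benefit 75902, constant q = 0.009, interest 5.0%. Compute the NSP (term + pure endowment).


Term component = 5084.6452
Pure endowment = 10_p_x * v^10 * benefit = 0.913559 * 0.613913 * 75902 = 42569.326
NSP = 47653.9712


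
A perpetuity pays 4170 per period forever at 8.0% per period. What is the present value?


PV = PMT / i
= 4170 / 0.08
= 52125.0


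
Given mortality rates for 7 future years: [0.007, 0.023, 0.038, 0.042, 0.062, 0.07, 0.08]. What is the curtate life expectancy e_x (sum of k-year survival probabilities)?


e_x = sum_{k=1}^{n} k_p_x
k_p_x values:
  1_p_x = 0.993
  2_p_x = 0.970161
  3_p_x = 0.933295
  4_p_x = 0.894096
  5_p_x = 0.838663
  6_p_x = 0.779956
  7_p_x = 0.71756
e_x = 6.1267


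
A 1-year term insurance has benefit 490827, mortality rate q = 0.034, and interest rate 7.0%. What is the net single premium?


NSP = benefit * q * v
v = 1/(1+i) = 0.934579
NSP = 490827 * 0.034 * 0.934579
= 15596.372


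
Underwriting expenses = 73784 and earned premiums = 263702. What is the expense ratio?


Expense ratio = expenses / premiums
= 73784 / 263702
= 0.2798


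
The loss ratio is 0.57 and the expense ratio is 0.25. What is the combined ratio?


Combined ratio = loss ratio + expense ratio
= 0.57 + 0.25
= 0.82


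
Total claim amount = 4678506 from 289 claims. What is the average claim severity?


severity = total / number
= 4678506 / 289
= 16188.6021


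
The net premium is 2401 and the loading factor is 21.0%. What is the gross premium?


Gross = net * (1 + loading)
= 2401 * (1 + 0.21)
= 2401 * 1.21
= 2905.21


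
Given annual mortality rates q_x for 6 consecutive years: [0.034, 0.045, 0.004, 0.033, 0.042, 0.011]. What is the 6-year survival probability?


p_k = 1 - q_k for each year
Survival = product of (1 - q_k)
= 0.966 * 0.955 * 0.996 * 0.967 * 0.958 * 0.989
= 0.8418


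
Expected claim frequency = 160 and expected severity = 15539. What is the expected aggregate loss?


E[S] = E[N] * E[X]
= 160 * 15539
= 2.4862e+06


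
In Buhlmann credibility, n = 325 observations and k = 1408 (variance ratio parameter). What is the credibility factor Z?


Z = n / (n + k)
= 325 / (325 + 1408)
= 325 / 1733
= 0.1875


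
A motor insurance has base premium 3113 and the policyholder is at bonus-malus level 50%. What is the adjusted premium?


adjusted = base * BM_level / 100
= 3113 * 50 / 100
= 3113 * 0.5
= 1556.5


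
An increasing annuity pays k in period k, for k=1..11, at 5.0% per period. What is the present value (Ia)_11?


(Ia)_n = sum_{k=1}^{n} k * v^k, v = 1/(1+i)
v = 0.952381
Sum computed term by term:
(Ia)_11 = 45.8053


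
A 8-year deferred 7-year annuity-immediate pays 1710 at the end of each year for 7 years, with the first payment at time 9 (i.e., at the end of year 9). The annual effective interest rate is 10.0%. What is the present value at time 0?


PV at time 8 of the 7-year annuity-immediate:
a_n = 1710 * (1-(1+0.1)^(-7))/0.1 = 8324.9962
Discount back 8 years to time 0:
PV = 8324.9962 * (1+0.1)^(-8)
= 8324.9962 * 0.466507
= 3883.6722


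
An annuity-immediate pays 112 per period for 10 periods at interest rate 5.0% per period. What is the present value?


PV = PMT * (1 - (1+i)^(-n)) / i
= 112 * (1 - (1+0.05)^(-10)) / 0.05
= 112 * (1 - 0.613913) / 0.05
= 112 * 7.721735
= 864.8343


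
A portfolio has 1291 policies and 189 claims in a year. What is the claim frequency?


frequency = claims / policies
= 189 / 1291
= 0.1464


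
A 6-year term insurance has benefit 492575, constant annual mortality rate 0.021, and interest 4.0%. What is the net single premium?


NSP = benefit * sum_{k=0}^{n-1} k_p_x * q * v^(k+1)
With constant q=0.021, v=0.961538
Sum = 0.104718
NSP = 492575 * 0.104718
= 51581.5388


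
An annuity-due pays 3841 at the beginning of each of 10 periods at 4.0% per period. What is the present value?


PV_due = PMT * (1-(1+i)^(-n))/i * (1+i)
PV_immediate = 31153.9507
PV_due = 31153.9507 * 1.04
= 32400.1087


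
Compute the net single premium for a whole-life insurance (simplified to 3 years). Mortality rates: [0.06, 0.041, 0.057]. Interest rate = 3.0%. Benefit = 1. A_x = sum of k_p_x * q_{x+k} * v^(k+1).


v = 0.970874
Year 0: k_p_x=1.0, q=0.06, term=0.058252
Year 1: k_p_x=0.94, q=0.041, term=0.036328
Year 2: k_p_x=0.90146, q=0.057, term=0.047023
A_x = 0.1416


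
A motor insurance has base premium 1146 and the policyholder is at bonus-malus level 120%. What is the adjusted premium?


adjusted = base * BM_level / 100
= 1146 * 120 / 100
= 1146 * 1.2
= 1375.2


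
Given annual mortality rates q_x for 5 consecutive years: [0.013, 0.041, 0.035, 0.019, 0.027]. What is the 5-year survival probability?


p_k = 1 - q_k for each year
Survival = product of (1 - q_k)
= 0.987 * 0.959 * 0.965 * 0.981 * 0.973
= 0.8719


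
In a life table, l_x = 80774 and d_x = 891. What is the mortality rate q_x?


q_x = d_x / l_x
= 891 / 80774
= 0.011


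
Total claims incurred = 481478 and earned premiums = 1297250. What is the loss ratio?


Loss ratio = claims / premiums
= 481478 / 1297250
= 0.3712


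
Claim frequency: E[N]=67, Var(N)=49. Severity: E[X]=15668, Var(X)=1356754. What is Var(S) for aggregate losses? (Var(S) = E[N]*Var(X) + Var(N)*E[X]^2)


Var(S) = E[N]*Var(X) + Var(N)*E[X]^2
= 67*1356754 + 49*15668^2
= 90902518 + 12028824976
= 1.2120e+10


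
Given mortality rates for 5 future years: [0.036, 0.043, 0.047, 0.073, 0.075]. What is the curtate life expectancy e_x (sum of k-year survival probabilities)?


e_x = sum_{k=1}^{n} k_p_x
k_p_x values:
  1_p_x = 0.964
  2_p_x = 0.922548
  3_p_x = 0.879188
  4_p_x = 0.815008
  5_p_x = 0.753882
e_x = 4.3346


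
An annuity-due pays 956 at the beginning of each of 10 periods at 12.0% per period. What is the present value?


PV_due = PMT * (1-(1+i)^(-n))/i * (1+i)
PV_immediate = 5401.6132
PV_due = 5401.6132 * 1.12
= 6049.8068


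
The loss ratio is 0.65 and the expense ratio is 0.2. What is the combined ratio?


Combined ratio = loss ratio + expense ratio
= 0.65 + 0.2
= 0.85


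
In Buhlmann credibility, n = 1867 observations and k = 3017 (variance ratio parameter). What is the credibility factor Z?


Z = n / (n + k)
= 1867 / (1867 + 3017)
= 1867 / 4884
= 0.3823


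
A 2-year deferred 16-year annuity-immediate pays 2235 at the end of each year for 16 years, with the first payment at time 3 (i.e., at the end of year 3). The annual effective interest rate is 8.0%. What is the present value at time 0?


PV at time 2 of the 16-year annuity-immediate:
a_n = 2235 * (1-(1+0.08)^(-16))/0.08 = 19782.8101
Discount back 2 years to time 0:
PV = 19782.8101 * (1+0.08)^(-2)
= 19782.8101 * 0.857339
= 16960.571


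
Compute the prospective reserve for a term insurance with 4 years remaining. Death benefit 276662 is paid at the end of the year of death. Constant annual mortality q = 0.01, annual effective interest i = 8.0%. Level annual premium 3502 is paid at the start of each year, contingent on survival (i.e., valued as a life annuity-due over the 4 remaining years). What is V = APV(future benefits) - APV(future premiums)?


v = 1/(1+i) = 0.925926
APV(future benefits) per unit = sum_{k=0}^{3} k_p_x * q * v^(k+1) = 0.032659
APV(future benefits) = 276662 * 0.032659 = 9035.5736
Life annuity-due factor ä_{x:4} = sum_{k=0}^{3} k_p_x * v^k = 3.527199
APV(future premiums) = 3502 * 3.527199 = 12352.2512
V = 9035.5736 - 12352.2512
= -3316.6775


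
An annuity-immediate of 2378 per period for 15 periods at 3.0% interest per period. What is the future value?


FV = PMT * ((1+i)^n - 1) / i
= 2378 * ((1.03)^15 - 1) / 0.03
= 2378 * (1.557967 - 1) / 0.03
= 44228.2172


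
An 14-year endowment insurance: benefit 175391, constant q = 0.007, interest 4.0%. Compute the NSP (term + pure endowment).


Term component = 12450.1216
Pure endowment = 14_p_x * v^14 * benefit = 0.906337 * 0.577475 * 175391 = 91797.3265
NSP = 104247.4481


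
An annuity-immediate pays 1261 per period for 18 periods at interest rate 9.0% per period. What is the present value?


PV = PMT * (1 - (1+i)^(-n)) / i
= 1261 * (1 - (1+0.09)^(-18)) / 0.09
= 1261 * (1 - 0.211994) / 0.09
= 1261 * 8.755625
= 11040.8433


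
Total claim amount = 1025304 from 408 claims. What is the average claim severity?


severity = total / number
= 1025304 / 408
= 2513.0


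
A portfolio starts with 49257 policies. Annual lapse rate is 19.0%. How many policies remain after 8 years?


remaining = initial * (1 - lapse)^years
= 49257 * (1 - 0.19)^8
= 49257 * 0.185302
= 9127.4215


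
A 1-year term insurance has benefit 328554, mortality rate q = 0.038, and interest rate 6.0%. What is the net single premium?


NSP = benefit * q * v
v = 1/(1+i) = 0.943396
NSP = 328554 * 0.038 * 0.943396
= 11778.3509


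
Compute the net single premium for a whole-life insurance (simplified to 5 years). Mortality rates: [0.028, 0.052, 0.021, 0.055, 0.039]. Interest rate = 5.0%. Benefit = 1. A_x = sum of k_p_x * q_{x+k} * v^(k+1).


v = 0.952381
Year 0: k_p_x=1.0, q=0.028, term=0.026667
Year 1: k_p_x=0.972, q=0.052, term=0.045845
Year 2: k_p_x=0.921456, q=0.021, term=0.016716
Year 3: k_p_x=0.902105, q=0.055, term=0.040819
Year 4: k_p_x=0.85249, q=0.039, term=0.02605
A_x = 0.1561


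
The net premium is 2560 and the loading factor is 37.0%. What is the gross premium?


Gross = net * (1 + loading)
= 2560 * (1 + 0.37)
= 2560 * 1.37
= 3507.2


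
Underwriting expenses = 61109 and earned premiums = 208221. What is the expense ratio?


Expense ratio = expenses / premiums
= 61109 / 208221
= 0.2935


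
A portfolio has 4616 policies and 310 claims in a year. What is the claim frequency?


frequency = claims / policies
= 310 / 4616
= 0.0672


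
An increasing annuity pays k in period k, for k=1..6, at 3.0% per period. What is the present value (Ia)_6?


(Ia)_n = sum_{k=1}^{n} k * v^k, v = 1/(1+i)
v = 0.970874
Sum computed term by term:
(Ia)_6 = 18.4934


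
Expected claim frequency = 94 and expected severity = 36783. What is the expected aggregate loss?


E[S] = E[N] * E[X]
= 94 * 36783
= 3.4576e+06


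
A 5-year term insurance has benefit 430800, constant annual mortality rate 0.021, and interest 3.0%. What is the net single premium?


NSP = benefit * sum_{k=0}^{n-1} k_p_x * q * v^(k+1)
With constant q=0.021, v=0.970874
Sum = 0.092334
NSP = 430800 * 0.092334
= 39777.5528


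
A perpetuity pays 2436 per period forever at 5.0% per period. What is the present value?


PV = PMT / i
= 2436 / 0.05
= 48720.0


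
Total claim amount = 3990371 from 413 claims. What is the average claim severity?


severity = total / number
= 3990371 / 413
= 9661.9153


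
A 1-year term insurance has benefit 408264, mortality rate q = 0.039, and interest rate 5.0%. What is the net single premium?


NSP = benefit * q * v
v = 1/(1+i) = 0.952381
NSP = 408264 * 0.039 * 0.952381
= 15164.0914


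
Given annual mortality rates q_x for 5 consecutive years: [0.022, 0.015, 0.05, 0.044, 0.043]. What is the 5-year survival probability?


p_k = 1 - q_k for each year
Survival = product of (1 - q_k)
= 0.978 * 0.985 * 0.95 * 0.956 * 0.957
= 0.8373


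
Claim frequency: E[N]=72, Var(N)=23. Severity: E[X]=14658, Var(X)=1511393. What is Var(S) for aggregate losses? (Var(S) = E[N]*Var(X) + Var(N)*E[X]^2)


Var(S) = E[N]*Var(X) + Var(N)*E[X]^2
= 72*1511393 + 23*14658^2
= 108820296 + 4941710172
= 5.0505e+09


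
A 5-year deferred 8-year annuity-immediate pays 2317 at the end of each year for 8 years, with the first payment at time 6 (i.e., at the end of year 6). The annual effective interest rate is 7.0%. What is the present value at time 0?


PV at time 5 of the 8-year annuity-immediate:
a_n = 2317 * (1-(1+0.07)^(-8))/0.07 = 13835.4986
Discount back 5 years to time 0:
PV = 13835.4986 * (1+0.07)^(-5)
= 13835.4986 * 0.712986
= 9864.5193


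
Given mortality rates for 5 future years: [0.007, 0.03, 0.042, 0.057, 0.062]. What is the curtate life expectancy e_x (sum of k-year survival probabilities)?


e_x = sum_{k=1}^{n} k_p_x
k_p_x values:
  1_p_x = 0.993
  2_p_x = 0.96321
  3_p_x = 0.922755
  4_p_x = 0.870158
  5_p_x = 0.816208
e_x = 4.5653


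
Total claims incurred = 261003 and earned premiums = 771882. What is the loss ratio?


Loss ratio = claims / premiums
= 261003 / 771882
= 0.3381


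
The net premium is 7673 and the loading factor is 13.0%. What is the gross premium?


Gross = net * (1 + loading)
= 7673 * (1 + 0.13)
= 7673 * 1.13
= 8670.49


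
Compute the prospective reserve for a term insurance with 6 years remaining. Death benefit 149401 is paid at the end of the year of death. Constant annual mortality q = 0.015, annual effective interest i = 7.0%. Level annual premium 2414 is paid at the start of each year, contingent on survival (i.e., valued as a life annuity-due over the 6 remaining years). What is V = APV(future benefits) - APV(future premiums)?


v = 1/(1+i) = 0.934579
APV(future benefits) per unit = sum_{k=0}^{5} k_p_x * q * v^(k+1) = 0.069075
APV(future benefits) = 149401 * 0.069075 = 10319.8516
Life annuity-due factor ä_{x:6} = sum_{k=0}^{5} k_p_x * v^k = 4.927339
APV(future premiums) = 2414 * 4.927339 = 11894.597
V = 10319.8516 - 11894.597
= -1574.7454


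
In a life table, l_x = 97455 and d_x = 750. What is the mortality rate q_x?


q_x = d_x / l_x
= 750 / 97455
= 0.0077


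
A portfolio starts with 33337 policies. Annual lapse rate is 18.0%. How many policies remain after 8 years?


remaining = initial * (1 - lapse)^years
= 33337 * (1 - 0.18)^8
= 33337 * 0.204414
= 6814.5524


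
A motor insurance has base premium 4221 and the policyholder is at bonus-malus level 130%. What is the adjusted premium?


adjusted = base * BM_level / 100
= 4221 * 130 / 100
= 4221 * 1.3
= 5487.3


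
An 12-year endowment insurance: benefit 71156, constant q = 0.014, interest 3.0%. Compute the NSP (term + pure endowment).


Term component = 9232.5712
Pure endowment = 12_p_x * v^12 * benefit = 0.844351 * 0.70138 * 71156 = 42139.3478
NSP = 51371.9189


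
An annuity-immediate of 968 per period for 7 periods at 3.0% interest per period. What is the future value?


FV = PMT * ((1+i)^n - 1) / i
= 968 * ((1.03)^7 - 1) / 0.03
= 968 * (1.229874 - 1) / 0.03
= 7417.2634


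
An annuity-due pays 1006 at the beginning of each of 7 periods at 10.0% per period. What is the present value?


PV_due = PMT * (1-(1+i)^(-n))/i * (1+i)
PV_immediate = 4897.6293
PV_due = 4897.6293 * 1.1
= 5387.3923


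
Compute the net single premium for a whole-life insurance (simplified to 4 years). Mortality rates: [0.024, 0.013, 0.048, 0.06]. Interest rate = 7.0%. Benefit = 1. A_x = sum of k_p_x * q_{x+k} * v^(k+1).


v = 0.934579
Year 0: k_p_x=1.0, q=0.024, term=0.02243
Year 1: k_p_x=0.976, q=0.013, term=0.011082
Year 2: k_p_x=0.963312, q=0.048, term=0.037745
Year 3: k_p_x=0.917073, q=0.06, term=0.041978
A_x = 0.1132


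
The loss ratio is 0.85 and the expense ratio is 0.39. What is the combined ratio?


Combined ratio = loss ratio + expense ratio
= 0.85 + 0.39
= 1.24


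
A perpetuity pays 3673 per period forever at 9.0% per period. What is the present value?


PV = PMT / i
= 3673 / 0.09
= 40811.1111


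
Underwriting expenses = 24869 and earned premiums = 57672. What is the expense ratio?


Expense ratio = expenses / premiums
= 24869 / 57672
= 0.4312


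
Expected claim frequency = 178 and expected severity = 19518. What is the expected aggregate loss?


E[S] = E[N] * E[X]
= 178 * 19518
= 3.4742e+06


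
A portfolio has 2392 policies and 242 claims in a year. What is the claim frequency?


frequency = claims / policies
= 242 / 2392
= 0.1012


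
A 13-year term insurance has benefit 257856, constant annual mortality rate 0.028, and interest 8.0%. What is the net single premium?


NSP = benefit * sum_{k=0}^{n-1} k_p_x * q * v^(k+1)
With constant q=0.028, v=0.925926
Sum = 0.193359
NSP = 257856 * 0.193359
= 49858.7871


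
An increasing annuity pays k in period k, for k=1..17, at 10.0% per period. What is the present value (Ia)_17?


(Ia)_n = sum_{k=1}^{n} k * v^k, v = 1/(1+i)
v = 0.909091
Sum computed term by term:
(Ia)_17 = 54.6035


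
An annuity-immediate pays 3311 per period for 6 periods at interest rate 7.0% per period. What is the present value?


PV = PMT * (1 - (1+i)^(-n)) / i
= 3311 * (1 - (1+0.07)^(-6)) / 0.07
= 3311 * (1 - 0.666342) / 0.07
= 3311 * 4.76654
= 15782.0128


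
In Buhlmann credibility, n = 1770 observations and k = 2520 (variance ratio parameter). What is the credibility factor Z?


Z = n / (n + k)
= 1770 / (1770 + 2520)
= 1770 / 4290
= 0.4126


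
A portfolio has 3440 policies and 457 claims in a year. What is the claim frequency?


frequency = claims / policies
= 457 / 3440
= 0.1328


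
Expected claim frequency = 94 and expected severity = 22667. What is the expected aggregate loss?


E[S] = E[N] * E[X]
= 94 * 22667
= 2.1307e+06


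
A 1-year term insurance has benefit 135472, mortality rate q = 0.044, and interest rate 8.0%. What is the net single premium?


NSP = benefit * q * v
v = 1/(1+i) = 0.925926
NSP = 135472 * 0.044 * 0.925926
= 5519.2296


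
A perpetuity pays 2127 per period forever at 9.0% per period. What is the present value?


PV = PMT / i
= 2127 / 0.09
= 23633.3333


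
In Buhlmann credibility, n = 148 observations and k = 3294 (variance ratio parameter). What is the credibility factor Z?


Z = n / (n + k)
= 148 / (148 + 3294)
= 148 / 3442
= 0.043


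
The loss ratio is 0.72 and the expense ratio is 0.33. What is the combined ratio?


Combined ratio = loss ratio + expense ratio
= 0.72 + 0.33
= 1.05


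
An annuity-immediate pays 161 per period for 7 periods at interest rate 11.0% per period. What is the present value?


PV = PMT * (1 - (1+i)^(-n)) / i
= 161 * (1 - (1+0.11)^(-7)) / 0.11
= 161 * (1 - 0.481658) / 0.11
= 161 * 4.712196
= 758.6636


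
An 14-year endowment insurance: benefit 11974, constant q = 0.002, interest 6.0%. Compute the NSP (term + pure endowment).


Term component = 220.1376
Pure endowment = 14_p_x * v^14 * benefit = 0.972361 * 0.442301 * 11974 = 5149.7331
NSP = 5369.8707


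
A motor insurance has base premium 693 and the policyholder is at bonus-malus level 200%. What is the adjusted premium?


adjusted = base * BM_level / 100
= 693 * 200 / 100
= 693 * 2.0
= 1386.0


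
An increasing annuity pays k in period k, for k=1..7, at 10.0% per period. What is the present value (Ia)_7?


(Ia)_n = sum_{k=1}^{n} k * v^k, v = 1/(1+i)
v = 0.909091
Sum computed term by term:
(Ia)_7 = 17.6315


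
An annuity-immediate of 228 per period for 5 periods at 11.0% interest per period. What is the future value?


FV = PMT * ((1+i)^n - 1) / i
= 228 * ((1.11)^5 - 1) / 0.11
= 228 * (1.685058 - 1) / 0.11
= 1419.9387


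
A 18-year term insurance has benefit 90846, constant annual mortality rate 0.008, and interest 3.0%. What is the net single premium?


NSP = benefit * sum_{k=0}^{n-1} k_p_x * q * v^(k+1)
With constant q=0.008, v=0.970874
Sum = 0.103511
NSP = 90846 * 0.103511
= 9403.549


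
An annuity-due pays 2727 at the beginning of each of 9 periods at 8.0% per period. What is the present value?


PV_due = PMT * (1-(1+i)^(-n))/i * (1+i)
PV_immediate = 17035.2633
PV_due = 17035.2633 * 1.08
= 18398.0844


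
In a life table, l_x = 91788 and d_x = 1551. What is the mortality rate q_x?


q_x = d_x / l_x
= 1551 / 91788
= 0.0169


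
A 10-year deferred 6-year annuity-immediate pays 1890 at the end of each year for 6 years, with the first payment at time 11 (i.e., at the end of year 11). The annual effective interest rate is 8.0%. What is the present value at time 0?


PV at time 10 of the 6-year annuity-immediate:
a_n = 1890 * (1-(1+0.08)^(-6))/0.08 = 8737.2426
Discount back 10 years to time 0:
PV = 8737.2426 * (1+0.08)^(-10)
= 8737.2426 * 0.463193
= 4047.0339


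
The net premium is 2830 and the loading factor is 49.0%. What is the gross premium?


Gross = net * (1 + loading)
= 2830 * (1 + 0.49)
= 2830 * 1.49
= 4216.7


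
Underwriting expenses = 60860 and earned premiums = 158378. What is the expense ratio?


Expense ratio = expenses / premiums
= 60860 / 158378
= 0.3843


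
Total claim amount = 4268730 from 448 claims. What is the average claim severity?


severity = total / number
= 4268730 / 448
= 9528.4152


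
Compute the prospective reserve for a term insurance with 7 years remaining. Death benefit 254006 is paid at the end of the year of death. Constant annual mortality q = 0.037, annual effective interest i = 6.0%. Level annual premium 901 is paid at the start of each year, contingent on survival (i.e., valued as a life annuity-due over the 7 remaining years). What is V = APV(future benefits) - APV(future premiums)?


v = 1/(1+i) = 0.943396
APV(future benefits) per unit = sum_{k=0}^{6} k_p_x * q * v^(k+1) = 0.186606
APV(future benefits) = 254006 * 0.186606 = 47398.9476
Life annuity-due factor ä_{x:7} = sum_{k=0}^{6} k_p_x * v^k = 5.345999
APV(future premiums) = 901 * 5.345999 = 4816.745
V = 47398.9476 - 4816.745
= 42582.2026


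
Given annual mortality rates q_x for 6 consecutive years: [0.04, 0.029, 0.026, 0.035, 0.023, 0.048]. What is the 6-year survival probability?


p_k = 1 - q_k for each year
Survival = product of (1 - q_k)
= 0.96 * 0.971 * 0.974 * 0.965 * 0.977 * 0.952
= 0.8149


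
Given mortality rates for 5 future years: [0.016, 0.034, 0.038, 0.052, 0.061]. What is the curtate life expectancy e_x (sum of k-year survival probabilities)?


e_x = sum_{k=1}^{n} k_p_x
k_p_x values:
  1_p_x = 0.984
  2_p_x = 0.950544
  3_p_x = 0.914423
  4_p_x = 0.866873
  5_p_x = 0.813994
e_x = 4.5298


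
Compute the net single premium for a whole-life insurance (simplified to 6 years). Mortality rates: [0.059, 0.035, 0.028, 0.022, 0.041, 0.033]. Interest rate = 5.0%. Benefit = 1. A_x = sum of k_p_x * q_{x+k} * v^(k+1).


v = 0.952381
Year 0: k_p_x=1.0, q=0.059, term=0.05619
Year 1: k_p_x=0.941, q=0.035, term=0.029873
Year 2: k_p_x=0.908065, q=0.028, term=0.021964
Year 3: k_p_x=0.882639, q=0.022, term=0.015975
Year 4: k_p_x=0.863221, q=0.041, term=0.027731
Year 5: k_p_x=0.827829, q=0.033, term=0.020385
A_x = 0.1721


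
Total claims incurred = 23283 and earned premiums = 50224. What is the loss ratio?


Loss ratio = claims / premiums
= 23283 / 50224
= 0.4636


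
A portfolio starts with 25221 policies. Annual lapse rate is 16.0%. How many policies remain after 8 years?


remaining = initial * (1 - lapse)^years
= 25221 * (1 - 0.16)^8
= 25221 * 0.247876
= 6251.6778


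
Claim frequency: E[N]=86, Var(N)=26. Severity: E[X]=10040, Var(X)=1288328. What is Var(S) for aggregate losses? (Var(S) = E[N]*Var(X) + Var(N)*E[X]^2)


Var(S) = E[N]*Var(X) + Var(N)*E[X]^2
= 86*1288328 + 26*10040^2
= 110796208 + 2620841600
= 2.7316e+09


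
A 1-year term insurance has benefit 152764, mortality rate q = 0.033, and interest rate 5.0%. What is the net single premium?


NSP = benefit * q * v
v = 1/(1+i) = 0.952381
NSP = 152764 * 0.033 * 0.952381
= 4801.1543


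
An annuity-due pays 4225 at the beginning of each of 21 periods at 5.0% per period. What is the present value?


PV_due = PMT * (1-(1+i)^(-n))/i * (1+i)
PV_immediate = 54169.3702
PV_due = 54169.3702 * 1.05
= 56877.8387


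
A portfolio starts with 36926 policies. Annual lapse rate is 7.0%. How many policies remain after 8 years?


remaining = initial * (1 - lapse)^years
= 36926 * (1 - 0.07)^8
= 36926 * 0.559582
= 20663.1179


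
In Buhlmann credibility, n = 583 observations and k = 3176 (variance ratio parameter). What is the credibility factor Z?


Z = n / (n + k)
= 583 / (583 + 3176)
= 583 / 3759
= 0.1551


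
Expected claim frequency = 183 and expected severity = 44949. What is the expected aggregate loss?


E[S] = E[N] * E[X]
= 183 * 44949
= 8.2257e+06


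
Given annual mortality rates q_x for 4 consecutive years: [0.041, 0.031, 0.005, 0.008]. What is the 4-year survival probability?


p_k = 1 - q_k for each year
Survival = product of (1 - q_k)
= 0.959 * 0.969 * 0.995 * 0.992
= 0.9172


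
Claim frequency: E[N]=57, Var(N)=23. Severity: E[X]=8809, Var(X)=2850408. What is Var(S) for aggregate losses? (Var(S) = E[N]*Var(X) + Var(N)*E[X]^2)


Var(S) = E[N]*Var(X) + Var(N)*E[X]^2
= 57*2850408 + 23*8809^2
= 162473256 + 1784765063
= 1.9472e+09


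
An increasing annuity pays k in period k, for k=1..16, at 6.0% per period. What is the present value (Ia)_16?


(Ia)_n = sum_{k=1}^{n} k * v^k, v = 1/(1+i)
v = 0.943396
Sum computed term by term:
(Ia)_16 = 73.5651


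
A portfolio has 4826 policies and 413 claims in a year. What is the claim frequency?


frequency = claims / policies
= 413 / 4826
= 0.0856


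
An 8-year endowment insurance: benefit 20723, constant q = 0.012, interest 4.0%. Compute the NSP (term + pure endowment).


Term component = 1609.6012
Pure endowment = 8_p_x * v^8 * benefit = 0.907937 * 0.73069 * 20723 = 13748.0616
NSP = 15357.6628


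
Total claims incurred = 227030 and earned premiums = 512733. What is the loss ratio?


Loss ratio = claims / premiums
= 227030 / 512733
= 0.4428


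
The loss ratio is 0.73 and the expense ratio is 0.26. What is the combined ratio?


Combined ratio = loss ratio + expense ratio
= 0.73 + 0.26
= 0.99


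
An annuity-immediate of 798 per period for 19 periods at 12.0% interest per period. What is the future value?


FV = PMT * ((1+i)^n - 1) / i
= 798 * ((1.12)^19 - 1) / 0.12
= 798 * (8.612762 - 1) / 0.12
= 50624.8652


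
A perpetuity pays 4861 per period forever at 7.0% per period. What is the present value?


PV = PMT / i
= 4861 / 0.07
= 69442.8571


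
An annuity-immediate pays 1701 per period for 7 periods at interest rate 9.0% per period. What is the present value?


PV = PMT * (1 - (1+i)^(-n)) / i
= 1701 * (1 - (1+0.09)^(-7)) / 0.09
= 1701 * (1 - 0.547034) / 0.09
= 1701 * 5.032953
= 8561.0528


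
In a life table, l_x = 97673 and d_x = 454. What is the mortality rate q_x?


q_x = d_x / l_x
= 454 / 97673
= 0.0046


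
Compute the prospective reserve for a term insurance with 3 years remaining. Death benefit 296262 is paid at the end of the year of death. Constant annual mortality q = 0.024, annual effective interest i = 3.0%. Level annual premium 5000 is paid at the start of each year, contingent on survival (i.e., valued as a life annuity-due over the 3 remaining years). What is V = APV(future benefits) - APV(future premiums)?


v = 1/(1+i) = 0.970874
APV(future benefits) per unit = sum_{k=0}^{2} k_p_x * q * v^(k+1) = 0.066302
APV(future benefits) = 296262 * 0.066302 = 19642.8061
Life annuity-due factor ä_{x:3} = sum_{k=0}^{2} k_p_x * v^k = 2.845467
APV(future premiums) = 5000 * 2.845467 = 14227.3353
V = 19642.8061 - 14227.3353
= 5415.4708


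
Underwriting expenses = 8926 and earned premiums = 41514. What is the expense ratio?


Expense ratio = expenses / premiums
= 8926 / 41514
= 0.215


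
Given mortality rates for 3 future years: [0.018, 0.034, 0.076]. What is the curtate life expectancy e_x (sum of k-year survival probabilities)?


e_x = sum_{k=1}^{n} k_p_x
k_p_x values:
  1_p_x = 0.982
  2_p_x = 0.948612
  3_p_x = 0.876517
e_x = 2.8071


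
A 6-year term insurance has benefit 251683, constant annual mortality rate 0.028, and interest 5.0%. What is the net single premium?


NSP = benefit * sum_{k=0}^{n-1} k_p_x * q * v^(k+1)
With constant q=0.028, v=0.952381
Sum = 0.13307
NSP = 251683 * 0.13307
= 33491.3766


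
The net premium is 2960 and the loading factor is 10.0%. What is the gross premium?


Gross = net * (1 + loading)
= 2960 * (1 + 0.1)
= 2960 * 1.1
= 3256.0


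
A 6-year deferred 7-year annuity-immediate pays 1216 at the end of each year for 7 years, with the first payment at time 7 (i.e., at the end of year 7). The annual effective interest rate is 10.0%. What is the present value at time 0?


PV at time 6 of the 7-year annuity-immediate:
a_n = 1216 * (1-(1+0.1)^(-7))/0.1 = 5919.9973
Discount back 6 years to time 0:
PV = 5919.9973 * (1+0.1)^(-6)
= 5919.9973 * 0.564474
= 3341.6841


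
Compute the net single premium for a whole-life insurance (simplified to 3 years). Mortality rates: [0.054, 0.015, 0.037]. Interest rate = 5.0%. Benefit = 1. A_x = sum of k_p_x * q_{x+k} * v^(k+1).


v = 0.952381
Year 0: k_p_x=1.0, q=0.054, term=0.051429
Year 1: k_p_x=0.946, q=0.015, term=0.012871
Year 2: k_p_x=0.93181, q=0.037, term=0.029783
A_x = 0.0941


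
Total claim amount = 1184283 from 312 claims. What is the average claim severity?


severity = total / number
= 1184283 / 312
= 3795.7788


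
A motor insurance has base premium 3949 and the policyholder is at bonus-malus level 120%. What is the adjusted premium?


adjusted = base * BM_level / 100
= 3949 * 120 / 100
= 3949 * 1.2
= 4738.8


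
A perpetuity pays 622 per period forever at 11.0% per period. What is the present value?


PV = PMT / i
= 622 / 0.11
= 5654.5455


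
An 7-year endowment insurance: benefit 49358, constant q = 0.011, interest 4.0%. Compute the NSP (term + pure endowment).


Term component = 3158.6208
Pure endowment = 7_p_x * v^7 * benefit = 0.925495 * 0.759918 * 49358 = 34713.4853
NSP = 37872.1061


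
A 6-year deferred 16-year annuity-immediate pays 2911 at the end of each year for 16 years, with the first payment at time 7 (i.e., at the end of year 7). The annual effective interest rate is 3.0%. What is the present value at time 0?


PV at time 6 of the 16-year annuity-immediate:
a_n = 2911 * (1-(1+0.03)^(-16))/0.03 = 36565.368
Discount back 6 years to time 0:
PV = 36565.368 * (1+0.03)^(-6)
= 36565.368 * 0.837484
= 30622.92


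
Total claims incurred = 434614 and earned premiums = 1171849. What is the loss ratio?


Loss ratio = claims / premiums
= 434614 / 1171849
= 0.3709


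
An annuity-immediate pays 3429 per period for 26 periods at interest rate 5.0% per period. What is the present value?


PV = PMT * (1 - (1+i)^(-n)) / i
= 3429 * (1 - (1+0.05)^(-26)) / 0.05
= 3429 * (1 - 0.281241) / 0.05
= 3429 * 14.375185
= 49292.5104


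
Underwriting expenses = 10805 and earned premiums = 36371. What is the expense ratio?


Expense ratio = expenses / premiums
= 10805 / 36371
= 0.2971


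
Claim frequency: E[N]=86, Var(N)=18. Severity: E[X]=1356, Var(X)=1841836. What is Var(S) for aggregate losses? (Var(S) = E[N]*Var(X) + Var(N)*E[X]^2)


Var(S) = E[N]*Var(X) + Var(N)*E[X]^2
= 86*1841836 + 18*1356^2
= 158397896 + 33097248
= 1.9150e+08


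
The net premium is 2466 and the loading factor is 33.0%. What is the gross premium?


Gross = net * (1 + loading)
= 2466 * (1 + 0.33)
= 2466 * 1.33
= 3279.78


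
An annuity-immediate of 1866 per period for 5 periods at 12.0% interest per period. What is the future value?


FV = PMT * ((1+i)^n - 1) / i
= 1866 * ((1.12)^5 - 1) / 0.12
= 1866 * (1.762342 - 1) / 0.12
= 11854.4132


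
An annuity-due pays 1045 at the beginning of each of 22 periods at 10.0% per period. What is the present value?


PV_due = PMT * (1-(1+i)^(-n))/i * (1+i)
PV_immediate = 9166.2596
PV_due = 9166.2596 * 1.1
= 10082.8855


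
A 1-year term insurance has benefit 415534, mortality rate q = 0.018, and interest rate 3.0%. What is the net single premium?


NSP = benefit * q * v
v = 1/(1+i) = 0.970874
NSP = 415534 * 0.018 * 0.970874
= 7261.7592


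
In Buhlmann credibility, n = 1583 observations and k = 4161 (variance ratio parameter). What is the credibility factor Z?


Z = n / (n + k)
= 1583 / (1583 + 4161)
= 1583 / 5744
= 0.2756


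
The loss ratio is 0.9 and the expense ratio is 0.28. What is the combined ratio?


Combined ratio = loss ratio + expense ratio
= 0.9 + 0.28
= 1.18


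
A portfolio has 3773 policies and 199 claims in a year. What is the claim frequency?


frequency = claims / policies
= 199 / 3773
= 0.0527


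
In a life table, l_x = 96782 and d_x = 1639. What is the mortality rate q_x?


q_x = d_x / l_x
= 1639 / 96782
= 0.0169


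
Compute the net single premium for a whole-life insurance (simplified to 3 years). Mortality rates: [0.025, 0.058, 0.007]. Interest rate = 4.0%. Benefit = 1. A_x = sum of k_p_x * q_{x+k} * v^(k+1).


v = 0.961538
Year 0: k_p_x=1.0, q=0.025, term=0.024038
Year 1: k_p_x=0.975, q=0.058, term=0.052284
Year 2: k_p_x=0.91845, q=0.007, term=0.005715
A_x = 0.082


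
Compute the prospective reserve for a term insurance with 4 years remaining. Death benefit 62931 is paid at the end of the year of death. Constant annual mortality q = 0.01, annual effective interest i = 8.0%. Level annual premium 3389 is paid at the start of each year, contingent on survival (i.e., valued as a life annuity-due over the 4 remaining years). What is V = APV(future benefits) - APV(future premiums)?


v = 1/(1+i) = 0.925926
APV(future benefits) per unit = sum_{k=0}^{3} k_p_x * q * v^(k+1) = 0.032659
APV(future benefits) = 62931 * 0.032659 = 2055.2793
Life annuity-due factor ä_{x:4} = sum_{k=0}^{3} k_p_x * v^k = 3.527199
APV(future premiums) = 3389 * 3.527199 = 11953.6777
V = 2055.2793 - 11953.6777
= -9898.3984


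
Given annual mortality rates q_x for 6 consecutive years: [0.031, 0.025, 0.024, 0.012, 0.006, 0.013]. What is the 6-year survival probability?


p_k = 1 - q_k for each year
Survival = product of (1 - q_k)
= 0.969 * 0.975 * 0.976 * 0.988 * 0.994 * 0.987
= 0.8938


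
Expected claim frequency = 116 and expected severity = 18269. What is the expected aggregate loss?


E[S] = E[N] * E[X]
= 116 * 18269
= 2.1192e+06


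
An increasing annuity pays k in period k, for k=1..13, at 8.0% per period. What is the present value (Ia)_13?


(Ia)_n = sum_{k=1}^{n} k * v^k, v = 1/(1+i)
v = 0.925926
Sum computed term by term:
(Ia)_13 = 46.9501


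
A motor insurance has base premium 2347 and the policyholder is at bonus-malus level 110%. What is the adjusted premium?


adjusted = base * BM_level / 100
= 2347 * 110 / 100
= 2347 * 1.1
= 2581.7


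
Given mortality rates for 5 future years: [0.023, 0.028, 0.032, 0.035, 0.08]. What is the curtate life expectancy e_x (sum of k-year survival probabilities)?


e_x = sum_{k=1}^{n} k_p_x
k_p_x values:
  1_p_x = 0.977
  2_p_x = 0.949644
  3_p_x = 0.919255
  4_p_x = 0.887081
  5_p_x = 0.816115
e_x = 4.5491


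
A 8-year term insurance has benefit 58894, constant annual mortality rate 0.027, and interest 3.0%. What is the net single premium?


NSP = benefit * sum_{k=0}^{n-1} k_p_x * q * v^(k+1)
With constant q=0.027, v=0.970874
Sum = 0.173288
NSP = 58894 * 0.173288
= 10205.6486
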